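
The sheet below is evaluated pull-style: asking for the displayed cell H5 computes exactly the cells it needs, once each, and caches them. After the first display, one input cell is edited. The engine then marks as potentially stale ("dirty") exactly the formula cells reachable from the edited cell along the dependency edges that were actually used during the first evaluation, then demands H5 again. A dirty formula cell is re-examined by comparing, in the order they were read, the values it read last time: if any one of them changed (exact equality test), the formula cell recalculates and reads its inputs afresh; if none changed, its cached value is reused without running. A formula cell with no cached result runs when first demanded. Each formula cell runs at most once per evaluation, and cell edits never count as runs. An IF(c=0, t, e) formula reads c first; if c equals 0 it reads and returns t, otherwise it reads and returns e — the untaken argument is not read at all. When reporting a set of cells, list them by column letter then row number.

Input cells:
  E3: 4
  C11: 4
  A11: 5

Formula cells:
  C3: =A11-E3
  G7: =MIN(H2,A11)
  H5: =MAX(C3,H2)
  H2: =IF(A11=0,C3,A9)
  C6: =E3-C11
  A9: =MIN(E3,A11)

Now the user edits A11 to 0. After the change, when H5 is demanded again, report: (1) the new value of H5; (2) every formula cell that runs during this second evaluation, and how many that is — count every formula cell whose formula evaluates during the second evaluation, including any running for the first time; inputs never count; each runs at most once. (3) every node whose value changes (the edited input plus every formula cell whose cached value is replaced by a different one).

First demand of the output computes:
  A9 = MIN(4, 5) = 4
  C3 = 5 - 4 = 1
  H2 = IF(A11=0: A11=5 -> else branch A9) = 4
  H5 = MAX(1, 4) = 4

After the edit, cleaning proceeds:
  A9: stays stale; no demand reaches it after the flip.
  C3: a read changed (A11 5->0) — executes, giving -4.
  H2: a read changed (A11 5->0) — executes, giving -4.
  H5: a read changed (C3 1->-4; H2 4->-4) — executes, giving -4.

Note the branch switch — demand abandons A9, which is never re-examined.

Demanding H5 again yields -4.
3 formula cells run: C3, H2, H5.
The nodes whose values change: A11, C3, H2, H5.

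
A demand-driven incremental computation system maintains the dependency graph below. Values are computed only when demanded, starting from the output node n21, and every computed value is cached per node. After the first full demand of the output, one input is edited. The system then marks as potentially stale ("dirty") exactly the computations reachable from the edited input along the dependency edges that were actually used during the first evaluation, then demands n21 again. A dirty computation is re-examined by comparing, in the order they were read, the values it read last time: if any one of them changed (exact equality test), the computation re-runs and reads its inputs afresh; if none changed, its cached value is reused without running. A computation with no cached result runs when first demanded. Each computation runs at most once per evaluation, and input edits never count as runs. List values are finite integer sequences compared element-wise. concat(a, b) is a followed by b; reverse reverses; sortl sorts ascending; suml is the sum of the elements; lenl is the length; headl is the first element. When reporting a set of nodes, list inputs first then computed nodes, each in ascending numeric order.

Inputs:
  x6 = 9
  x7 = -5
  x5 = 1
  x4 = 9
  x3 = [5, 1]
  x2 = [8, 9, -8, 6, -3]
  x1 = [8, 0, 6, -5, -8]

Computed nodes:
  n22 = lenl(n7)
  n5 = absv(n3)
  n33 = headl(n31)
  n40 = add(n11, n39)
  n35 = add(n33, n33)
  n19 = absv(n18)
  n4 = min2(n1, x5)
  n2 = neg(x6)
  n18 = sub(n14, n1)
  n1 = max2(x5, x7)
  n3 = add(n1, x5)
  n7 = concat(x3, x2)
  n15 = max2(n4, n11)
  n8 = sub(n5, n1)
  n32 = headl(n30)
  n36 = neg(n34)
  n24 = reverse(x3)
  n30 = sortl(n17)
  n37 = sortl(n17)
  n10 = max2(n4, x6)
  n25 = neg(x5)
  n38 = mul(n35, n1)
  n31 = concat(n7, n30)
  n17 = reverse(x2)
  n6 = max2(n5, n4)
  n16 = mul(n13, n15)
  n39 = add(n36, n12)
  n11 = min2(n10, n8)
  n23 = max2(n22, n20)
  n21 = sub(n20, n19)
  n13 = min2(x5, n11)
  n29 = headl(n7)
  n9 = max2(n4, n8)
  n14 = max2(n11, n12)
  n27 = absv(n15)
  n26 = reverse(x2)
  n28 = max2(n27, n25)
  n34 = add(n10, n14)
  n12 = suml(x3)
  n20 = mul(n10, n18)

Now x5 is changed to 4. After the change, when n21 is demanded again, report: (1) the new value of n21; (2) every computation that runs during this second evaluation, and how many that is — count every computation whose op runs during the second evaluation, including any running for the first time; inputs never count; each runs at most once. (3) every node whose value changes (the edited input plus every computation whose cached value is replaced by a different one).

New value of n21: 16.
Computations that run: n1, n3, n4, n5, n8, n10, n11, n14, n18, n19, n20, n21 — 12 in total.
Values that change: x5, n1, n3, n4, n5, n8, n11, n18, n19, n20, n21.

First evaluation (everything demanded from the output):
  n1 = max2(1, -5) = 1
  n3 = add(1, 1) = 2
  n4 = min2(1, 1) = 1
  n5 = absv(2) = 2
  n8 = sub(2, 1) = 1
  n10 = max2(1, 9) = 9
  n11 = min2(9, 1) = 1
  n12 = suml([5, 1]) = 6
  n14 = max2(1, 6) = 6
  n18 = sub(6, 1) = 5
  n19 = absv(5) = 5
  n20 = mul(9, 5) = 45
  n21 = sub(45, 5) = 40

Propagation after the edit:
  n1: runs — x5 1->4; result 4.
  n3: runs — n1 1->4; x5 1->4; result 8.
  n4: runs — n1 1->4; x5 1->4; result 4.
  n5: runs — n3 2->8; result 8.
  n8: runs — n5 2->8; n1 1->4; result 4.
  n10: runs — n4 1->4; result 9 (same value as before).
  n11: runs — n8 1->4; result 4.
  n14: runs — n11 1->4; result 6 (same value as before).
  n18: runs — n1 1->4; result 2.
  n19: runs — n18 5->2; result 2.
  n20: runs — n18 5->2; result 18.
  n21: runs — n20 45->18; n19 5->2; result 16.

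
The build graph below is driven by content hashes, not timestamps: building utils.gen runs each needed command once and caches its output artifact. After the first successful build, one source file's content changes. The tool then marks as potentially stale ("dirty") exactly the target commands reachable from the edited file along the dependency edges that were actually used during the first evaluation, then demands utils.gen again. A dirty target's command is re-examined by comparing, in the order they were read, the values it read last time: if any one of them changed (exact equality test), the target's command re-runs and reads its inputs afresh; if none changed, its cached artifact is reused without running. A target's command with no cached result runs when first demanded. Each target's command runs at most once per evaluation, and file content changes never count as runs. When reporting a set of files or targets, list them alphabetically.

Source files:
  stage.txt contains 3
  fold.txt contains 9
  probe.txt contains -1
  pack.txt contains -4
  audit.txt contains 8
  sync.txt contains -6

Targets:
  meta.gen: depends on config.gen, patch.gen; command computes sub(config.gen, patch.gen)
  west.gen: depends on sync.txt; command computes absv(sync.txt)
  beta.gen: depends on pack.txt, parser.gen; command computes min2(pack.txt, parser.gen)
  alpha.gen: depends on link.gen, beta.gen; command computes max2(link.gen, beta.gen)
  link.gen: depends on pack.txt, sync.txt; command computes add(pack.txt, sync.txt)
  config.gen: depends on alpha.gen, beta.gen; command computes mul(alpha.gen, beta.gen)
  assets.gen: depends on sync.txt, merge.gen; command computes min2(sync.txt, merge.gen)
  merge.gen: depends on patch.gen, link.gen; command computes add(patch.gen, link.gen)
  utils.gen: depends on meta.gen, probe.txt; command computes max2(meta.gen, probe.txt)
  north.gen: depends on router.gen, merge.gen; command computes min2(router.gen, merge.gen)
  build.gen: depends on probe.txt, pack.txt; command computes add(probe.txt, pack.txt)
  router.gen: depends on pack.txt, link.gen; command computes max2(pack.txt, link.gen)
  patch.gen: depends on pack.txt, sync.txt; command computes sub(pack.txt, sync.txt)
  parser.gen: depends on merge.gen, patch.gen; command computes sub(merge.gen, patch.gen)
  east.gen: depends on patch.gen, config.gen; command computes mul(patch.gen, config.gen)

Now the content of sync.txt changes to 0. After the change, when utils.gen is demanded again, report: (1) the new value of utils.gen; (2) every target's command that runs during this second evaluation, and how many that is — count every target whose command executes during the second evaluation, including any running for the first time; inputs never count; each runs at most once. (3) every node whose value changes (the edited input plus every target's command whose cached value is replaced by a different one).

utils.gen now evaluates to 20.
Run set: alpha.gen, beta.gen, config.gen, link.gen, merge.gen, meta.gen, parser.gen, patch.gen, utils.gen (9 run).
Changed values: alpha.gen, beta.gen, config.gen, link.gen, meta.gen, parser.gen, patch.gen, sync.txt, utils.gen.

Initial pass — values computed on the first demand:
  link.gen = add(-4, -6) = -10
  patch.gen = sub(-4, -6) = 2
  merge.gen = add(2, -10) = -8
  parser.gen = sub(-8, 2) = -10
  beta.gen = min2(-4, -10) = -10
  alpha.gen = max2(-10, -10) = -10
  config.gen = mul(-10, -10) = 100
  meta.gen = sub(100, 2) = 98
  utils.gen = max2(98, -1) = 98

Second demand — change propagation:
  link.gen: re-runs because sync.txt -6->0; new result -4.
  patch.gen: re-runs because sync.txt -6->0; new result -4.
  merge.gen: re-runs because patch.gen 2->-4; link.gen -10->-4; new result -8 (unchanged).
  parser.gen: re-runs because patch.gen 2->-4; new result -4.
  beta.gen: re-runs because parser.gen -10->-4; new result -4.
  alpha.gen: re-runs because link.gen -10->-4; beta.gen -10->-4; new result -4.
  config.gen: re-runs because alpha.gen -10->-4; beta.gen -10->-4; new result 16.
  meta.gen: re-runs because config.gen 100->16; patch.gen 2->-4; new result 20.
  utils.gen: re-runs because meta.gen 98->20; new result 20.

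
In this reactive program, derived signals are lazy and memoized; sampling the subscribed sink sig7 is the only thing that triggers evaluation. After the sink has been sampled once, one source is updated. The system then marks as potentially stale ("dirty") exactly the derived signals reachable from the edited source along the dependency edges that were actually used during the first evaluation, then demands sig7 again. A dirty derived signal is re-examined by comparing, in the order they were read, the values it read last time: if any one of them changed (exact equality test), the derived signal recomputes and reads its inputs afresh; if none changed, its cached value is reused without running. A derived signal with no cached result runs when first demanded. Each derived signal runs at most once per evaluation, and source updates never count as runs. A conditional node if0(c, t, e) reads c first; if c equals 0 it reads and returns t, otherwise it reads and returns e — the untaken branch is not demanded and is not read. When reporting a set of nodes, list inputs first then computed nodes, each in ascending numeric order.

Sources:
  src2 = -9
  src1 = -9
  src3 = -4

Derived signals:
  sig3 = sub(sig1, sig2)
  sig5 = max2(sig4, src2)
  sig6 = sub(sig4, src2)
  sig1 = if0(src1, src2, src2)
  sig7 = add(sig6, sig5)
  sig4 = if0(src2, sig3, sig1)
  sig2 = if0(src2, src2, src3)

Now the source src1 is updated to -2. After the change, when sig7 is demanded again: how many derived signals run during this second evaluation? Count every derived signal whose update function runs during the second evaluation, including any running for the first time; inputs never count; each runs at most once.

1 derived signals run: sig1.
Note the absorption at sig1: it re-runs yet its value is the same, leaving the output's value untouched.

First demand of the output computes:
  sig1 = if0(src1=-9 -> else branch src2) = -9
  sig4 = if0(src2=-9 -> else branch sig1) = -9
  sig5 = max2(-9, -9) = -9
  sig6 = sub(-9, -9) = 0
  sig7 = add(0, -9) = -9

After the edit, cleaning proceeds:
  sig1: a read changed (src1 -9->-2) — executes, giving -9 — identical to its old value.
  sig4: dirty, but its reads are unchanged (src2 unchanged, sig1 unchanged); cached -9 stands.
  sig5: dirty, but its reads are unchanged (sig4 unchanged, src2 unchanged); cached -9 stands.
  sig6: dirty, but its reads are unchanged (sig4 unchanged, src2 unchanged); cached 0 stands.
  sig7: dirty, but its reads are unchanged (sig6 unchanged, sig5 unchanged); cached -9 stands.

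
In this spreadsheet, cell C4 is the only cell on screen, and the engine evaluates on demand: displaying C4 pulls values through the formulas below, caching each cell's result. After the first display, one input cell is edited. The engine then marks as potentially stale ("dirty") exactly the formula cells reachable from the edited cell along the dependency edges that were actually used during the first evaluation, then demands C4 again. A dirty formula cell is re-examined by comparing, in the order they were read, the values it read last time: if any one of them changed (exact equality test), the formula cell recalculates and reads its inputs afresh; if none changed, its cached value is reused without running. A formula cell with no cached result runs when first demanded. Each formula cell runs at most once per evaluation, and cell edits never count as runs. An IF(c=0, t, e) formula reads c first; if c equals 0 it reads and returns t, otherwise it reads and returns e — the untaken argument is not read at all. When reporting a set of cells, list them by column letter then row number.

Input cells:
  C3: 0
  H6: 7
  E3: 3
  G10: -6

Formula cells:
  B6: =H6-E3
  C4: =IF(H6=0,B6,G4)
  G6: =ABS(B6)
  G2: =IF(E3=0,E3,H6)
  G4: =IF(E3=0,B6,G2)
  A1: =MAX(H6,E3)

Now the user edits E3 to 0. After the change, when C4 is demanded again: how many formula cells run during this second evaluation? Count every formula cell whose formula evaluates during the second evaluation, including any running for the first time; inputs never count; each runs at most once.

Run set: B6, G4 (2 run).
The important point: the flipped condition redirects demand; G2 is left stale, never re-checked.

Initial pass — values computed on the first demand:
  G2 = IF(E3=0: E3=3 -> else branch H6) = 7
  G4 = IF(E3=0: E3=3 -> else branch G2) = 7
  C4 = IF(H6=0: H6=7 -> else branch G4) = 7

Second demand — change propagation:
  B6: newly demanded (no cache) — executes and yields 7.
  G2: dirty yet unreached — the second evaluation never asks for it.
  G4: re-runs because E3 3->0; new result 7 (unchanged).
  C4: re-examined; everything it read last time is the same (H6 unchanged, G4 unchanged) — cache 7 kept, no run.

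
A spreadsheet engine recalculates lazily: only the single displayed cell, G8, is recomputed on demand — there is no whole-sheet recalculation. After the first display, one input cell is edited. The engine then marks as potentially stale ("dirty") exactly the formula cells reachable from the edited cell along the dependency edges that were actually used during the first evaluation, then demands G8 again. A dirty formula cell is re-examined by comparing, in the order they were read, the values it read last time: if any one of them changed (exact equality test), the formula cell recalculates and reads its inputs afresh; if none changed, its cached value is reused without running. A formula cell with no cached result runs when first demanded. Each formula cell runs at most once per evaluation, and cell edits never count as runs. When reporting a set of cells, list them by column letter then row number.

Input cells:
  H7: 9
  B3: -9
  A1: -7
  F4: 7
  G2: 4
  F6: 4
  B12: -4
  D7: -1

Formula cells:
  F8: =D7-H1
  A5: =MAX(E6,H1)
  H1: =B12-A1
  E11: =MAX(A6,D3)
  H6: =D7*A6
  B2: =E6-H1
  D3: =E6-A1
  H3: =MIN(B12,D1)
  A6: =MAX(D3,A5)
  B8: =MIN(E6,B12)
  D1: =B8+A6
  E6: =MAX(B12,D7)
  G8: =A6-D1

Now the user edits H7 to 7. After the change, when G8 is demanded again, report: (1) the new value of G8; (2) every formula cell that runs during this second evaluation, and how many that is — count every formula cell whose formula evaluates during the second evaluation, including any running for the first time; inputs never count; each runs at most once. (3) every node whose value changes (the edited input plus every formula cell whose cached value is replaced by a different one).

New value of G8: 4.
Formula cells that run: none — 0 in total.
Values that change: H7.
Key observation: H7 is never demanded by the output, so the edit triggers no recomputation at all.

First evaluation (everything demanded from the output):
  E6 = MAX(-4, -1) = -1
  B8 = MIN(-1, -4) = -4
  D3 = -1 - -7 = 6
  H1 = -4 - -7 = 3
  A5 = MAX(-1, 3) = 3
  A6 = MAX(6, 3) = 6
  D1 = -4 + 6 = 2
  G8 = 6 - 2 = 4

Propagation after the edit:
  H7 feeds no computation that the output demands — nothing is marked dirty and nothing runs.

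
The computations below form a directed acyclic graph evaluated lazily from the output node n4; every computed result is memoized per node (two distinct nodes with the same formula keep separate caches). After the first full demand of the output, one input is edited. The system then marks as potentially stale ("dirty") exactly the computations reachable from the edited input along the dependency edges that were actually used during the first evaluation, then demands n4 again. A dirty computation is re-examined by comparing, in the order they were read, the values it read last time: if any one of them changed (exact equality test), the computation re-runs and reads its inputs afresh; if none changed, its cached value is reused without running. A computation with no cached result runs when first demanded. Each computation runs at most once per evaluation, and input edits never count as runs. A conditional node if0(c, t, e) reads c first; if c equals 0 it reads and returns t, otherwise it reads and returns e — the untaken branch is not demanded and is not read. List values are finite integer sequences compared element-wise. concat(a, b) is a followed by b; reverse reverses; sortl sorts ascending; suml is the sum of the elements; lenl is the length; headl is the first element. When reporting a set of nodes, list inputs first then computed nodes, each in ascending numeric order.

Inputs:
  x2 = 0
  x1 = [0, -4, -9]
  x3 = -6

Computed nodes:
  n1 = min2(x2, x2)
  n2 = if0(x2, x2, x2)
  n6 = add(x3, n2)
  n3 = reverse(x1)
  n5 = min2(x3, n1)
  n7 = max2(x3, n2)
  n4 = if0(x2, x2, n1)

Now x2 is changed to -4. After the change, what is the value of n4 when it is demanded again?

Demanding n4 again yields -4.
Note the branch switch — n1 had no cache and runs now for the first time.

First demand of the output computes:
  n4 = if0(x2=0 -> then branch x2) = 0

After the edit, cleaning proceeds:
  n1: had never run; runs now, result -4.
  n4: a read changed (x2 0->-4; x2 0->-4) — executes, giving -4.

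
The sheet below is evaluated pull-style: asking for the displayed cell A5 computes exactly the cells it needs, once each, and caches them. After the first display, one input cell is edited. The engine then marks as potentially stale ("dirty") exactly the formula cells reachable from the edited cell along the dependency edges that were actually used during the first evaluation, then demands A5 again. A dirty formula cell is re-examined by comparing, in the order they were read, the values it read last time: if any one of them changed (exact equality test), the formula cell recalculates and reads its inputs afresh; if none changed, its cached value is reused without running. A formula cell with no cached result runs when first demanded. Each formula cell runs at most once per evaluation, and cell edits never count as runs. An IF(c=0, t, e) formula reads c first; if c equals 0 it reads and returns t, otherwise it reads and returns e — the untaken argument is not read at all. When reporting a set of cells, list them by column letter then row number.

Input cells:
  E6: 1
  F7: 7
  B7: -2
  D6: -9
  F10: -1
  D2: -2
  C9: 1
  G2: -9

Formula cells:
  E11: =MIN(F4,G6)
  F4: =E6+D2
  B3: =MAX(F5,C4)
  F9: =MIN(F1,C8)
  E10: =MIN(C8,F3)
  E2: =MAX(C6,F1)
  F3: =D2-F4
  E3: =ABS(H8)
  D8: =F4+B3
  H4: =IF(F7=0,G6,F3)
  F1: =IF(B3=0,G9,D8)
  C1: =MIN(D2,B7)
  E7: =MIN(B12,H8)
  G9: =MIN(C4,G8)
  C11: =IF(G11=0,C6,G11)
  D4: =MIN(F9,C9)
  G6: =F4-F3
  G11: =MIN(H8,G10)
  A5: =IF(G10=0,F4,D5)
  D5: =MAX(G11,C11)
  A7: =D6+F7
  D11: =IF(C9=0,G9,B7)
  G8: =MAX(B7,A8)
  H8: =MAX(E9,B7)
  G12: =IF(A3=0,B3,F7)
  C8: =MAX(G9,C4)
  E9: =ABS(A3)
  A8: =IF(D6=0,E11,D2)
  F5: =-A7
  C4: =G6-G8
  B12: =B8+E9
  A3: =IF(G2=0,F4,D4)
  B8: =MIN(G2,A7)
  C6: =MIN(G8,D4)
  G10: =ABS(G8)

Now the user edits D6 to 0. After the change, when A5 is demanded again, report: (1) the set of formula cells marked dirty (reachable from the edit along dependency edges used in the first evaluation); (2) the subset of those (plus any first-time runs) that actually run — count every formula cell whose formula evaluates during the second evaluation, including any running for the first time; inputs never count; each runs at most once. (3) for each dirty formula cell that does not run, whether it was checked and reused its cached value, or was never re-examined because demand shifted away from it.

First demand of the output computes:
  A7 = -9 + 7 = -2
  A8 = IF(D6=0: D6=-9 -> else branch D2) = -2
  F4 = 1 + -2 = -1
  F3 = -2 - -1 = -1
  F5 = -(-2) = 2
  G6 = -1 - -1 = 0
  G8 = MAX(-2, -2) = -2
  C4 = 0 - -2 = 2
  B3 = MAX(2, 2) = 2
  D8 = -1 + 2 = 1
  G9 = MIN(2, -2) = -2
  C8 = MAX(-2, 2) = 2
  F1 = IF(B3=0: B3=2 -> else branch D8) = 1
  F9 = MIN(1, 2) = 1
  D4 = MIN(1, 1) = 1
  A3 = IF(G2=0: G2=-9 -> else branch D4) = 1
  E9 = ABS(1) = 1
  G10 = ABS(-2) = 2
  H8 = MAX(1, -2) = 1
  G11 = MIN(1, 2) = 1
  C11 = IF(G11=0: G11=1 -> else branch G11) = 1
  D5 = MAX(1, 1) = 1
  A5 = IF(G10=0: G10=2 -> else branch D5) = 1

After the edit, cleaning proceeds:
  A7: a read changed (D6 -9->0) — executes, giving 7.
  E11: had never run; runs now, result -1.
  A8: a read changed (D6 -9->0) — executes, giving -1.
  F5: a read changed (A7 -2->7) — executes, giving -7.
  G8: a read changed (A8 -2->-1) — executes, giving -1.
  C4: a read changed (G8 -2->-1) — executes, giving 1.
  B3: a read changed (F5 2->-7; C4 2->1) — executes, giving 1.
  D8: a read changed (B3 2->1) — executes, giving 0.
  G9: a read changed (C4 2->1; G8 -2->-1) — executes, giving -1.
  C8: a read changed (G9 -2->-1; C4 2->1) — executes, giving 1.
  F1: a read changed (B3 2->1; D8 1->0) — executes, giving 0.
  F9: a read changed (F1 1->0; C8 2->1) — executes, giving 0.
  D4: a read changed (F9 1->0) — executes, giving 0.
  A3: a read changed (D4 1->0) — executes, giving 0.
  C6: had never run; runs now, result -1.
  E9: a read changed (A3 1->0) — executes, giving 0.
  G10: a read changed (G8 -2->-1) — executes, giving 1.
  H8: a read changed (E9 1->0) — executes, giving 0.
  G11: a read changed (H8 1->0; G10 2->1) — executes, giving 0.
  C11: a read changed (G11 1->0; G11 1->0) — executes, giving -1.
  D5: a read changed (G11 1->0; C11 1->-1) — executes, giving 0.
  A5: a read changed (G10 2->1; D5 1->0) — executes, giving 0.

Note the branch switch — C6, E11 had no cache and run now for the first time.

The edit dirties: A3, A5, A7, A8, B3, C4, C8, C11, D4, D5, D8, E9, F1, F5, F9, G8, G9, G10, G11, H8.
22 formula cells run: A3, A5, A7, A8, B3, C4, C6, C8, C11, D4, D5, D8, E9, E11, F1, F5, F9, G8, G9, G10, G11, H8.
No dirty formula cell escaped a run.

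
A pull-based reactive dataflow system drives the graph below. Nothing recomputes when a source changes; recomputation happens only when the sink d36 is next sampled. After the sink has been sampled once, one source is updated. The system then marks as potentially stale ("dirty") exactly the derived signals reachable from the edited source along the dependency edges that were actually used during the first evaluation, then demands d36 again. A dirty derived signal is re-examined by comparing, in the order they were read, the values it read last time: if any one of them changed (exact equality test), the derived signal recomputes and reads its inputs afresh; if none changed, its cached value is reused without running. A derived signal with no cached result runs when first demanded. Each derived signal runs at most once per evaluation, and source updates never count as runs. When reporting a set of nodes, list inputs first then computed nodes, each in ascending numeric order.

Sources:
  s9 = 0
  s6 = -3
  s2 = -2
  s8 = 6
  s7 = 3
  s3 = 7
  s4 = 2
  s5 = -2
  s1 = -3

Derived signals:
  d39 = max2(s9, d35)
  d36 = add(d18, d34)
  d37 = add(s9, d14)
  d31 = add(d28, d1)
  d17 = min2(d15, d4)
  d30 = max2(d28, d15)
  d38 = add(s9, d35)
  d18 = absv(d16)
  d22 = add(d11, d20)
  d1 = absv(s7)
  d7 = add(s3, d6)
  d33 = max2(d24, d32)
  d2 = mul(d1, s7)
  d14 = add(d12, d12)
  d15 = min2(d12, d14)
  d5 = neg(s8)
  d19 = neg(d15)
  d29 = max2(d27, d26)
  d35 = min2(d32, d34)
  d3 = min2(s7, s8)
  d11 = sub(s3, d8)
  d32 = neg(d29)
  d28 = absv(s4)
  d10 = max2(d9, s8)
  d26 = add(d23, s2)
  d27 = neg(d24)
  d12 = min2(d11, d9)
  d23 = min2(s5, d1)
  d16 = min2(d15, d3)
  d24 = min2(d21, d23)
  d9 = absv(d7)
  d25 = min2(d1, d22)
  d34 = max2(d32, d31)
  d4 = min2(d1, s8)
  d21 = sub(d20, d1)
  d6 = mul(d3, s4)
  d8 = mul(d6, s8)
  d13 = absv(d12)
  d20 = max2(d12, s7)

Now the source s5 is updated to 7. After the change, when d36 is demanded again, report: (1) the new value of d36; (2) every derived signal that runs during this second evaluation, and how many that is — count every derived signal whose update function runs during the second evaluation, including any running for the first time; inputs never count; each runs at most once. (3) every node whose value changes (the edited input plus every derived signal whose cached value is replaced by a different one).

New value of d36: 63.
Derived signals that run: d23, d24, d26, d27, d29, d32, d34 — 7 in total.
Values that change: s5, d23, d24, d26, d27, d29, d32.
Key observation: the change is absorbed at d34 — it re-runs but produces the same value, and the output's value is unchanged.

First evaluation (everything demanded from the output):
  d1 = absv(3) = 3
  d3 = min2(3, 6) = 3
  d6 = mul(3, 2) = 6
  d7 = add(7, 6) = 13
  d8 = mul(6, 6) = 36
  d9 = absv(13) = 13
  d11 = sub(7, 36) = -29
  d12 = min2(-29, 13) = -29
  d14 = add(-29, -29) = -58
  d15 = min2(-29, -58) = -58
  d16 = min2(-58, 3) = -58
  d18 = absv(-58) = 58
  d20 = max2(-29, 3) = 3
  d21 = sub(3, 3) = 0
  d23 = min2(-2, 3) = -2
  d24 = min2(0, -2) = -2
  d26 = add(-2, -2) = -4
  d27 = neg(-2) = 2
  d28 = absv(2) = 2
  d29 = max2(2, -4) = 2
  d31 = add(2, 3) = 5
  d32 = neg(2) = -2
  d34 = max2(-2, 5) = 5
  d36 = add(58, 5) = 63

Propagation after the edit:
  d23: runs — s5 -2->7; result 3.
  d24: runs — d23 -2->3; result 0.
  d26: runs — d23 -2->3; result 1.
  d27: runs — d24 -2->0; result 0.
  d29: runs — d27 2->0; d26 -4->1; result 1.
  d32: runs — d29 2->1; result -1.
  d34: runs — d32 -2->-1; result 5 (same value as before).
  d36: checked — values it read are unchanged (d18 unchanged, d34 unchanged); reused cached 63 without running.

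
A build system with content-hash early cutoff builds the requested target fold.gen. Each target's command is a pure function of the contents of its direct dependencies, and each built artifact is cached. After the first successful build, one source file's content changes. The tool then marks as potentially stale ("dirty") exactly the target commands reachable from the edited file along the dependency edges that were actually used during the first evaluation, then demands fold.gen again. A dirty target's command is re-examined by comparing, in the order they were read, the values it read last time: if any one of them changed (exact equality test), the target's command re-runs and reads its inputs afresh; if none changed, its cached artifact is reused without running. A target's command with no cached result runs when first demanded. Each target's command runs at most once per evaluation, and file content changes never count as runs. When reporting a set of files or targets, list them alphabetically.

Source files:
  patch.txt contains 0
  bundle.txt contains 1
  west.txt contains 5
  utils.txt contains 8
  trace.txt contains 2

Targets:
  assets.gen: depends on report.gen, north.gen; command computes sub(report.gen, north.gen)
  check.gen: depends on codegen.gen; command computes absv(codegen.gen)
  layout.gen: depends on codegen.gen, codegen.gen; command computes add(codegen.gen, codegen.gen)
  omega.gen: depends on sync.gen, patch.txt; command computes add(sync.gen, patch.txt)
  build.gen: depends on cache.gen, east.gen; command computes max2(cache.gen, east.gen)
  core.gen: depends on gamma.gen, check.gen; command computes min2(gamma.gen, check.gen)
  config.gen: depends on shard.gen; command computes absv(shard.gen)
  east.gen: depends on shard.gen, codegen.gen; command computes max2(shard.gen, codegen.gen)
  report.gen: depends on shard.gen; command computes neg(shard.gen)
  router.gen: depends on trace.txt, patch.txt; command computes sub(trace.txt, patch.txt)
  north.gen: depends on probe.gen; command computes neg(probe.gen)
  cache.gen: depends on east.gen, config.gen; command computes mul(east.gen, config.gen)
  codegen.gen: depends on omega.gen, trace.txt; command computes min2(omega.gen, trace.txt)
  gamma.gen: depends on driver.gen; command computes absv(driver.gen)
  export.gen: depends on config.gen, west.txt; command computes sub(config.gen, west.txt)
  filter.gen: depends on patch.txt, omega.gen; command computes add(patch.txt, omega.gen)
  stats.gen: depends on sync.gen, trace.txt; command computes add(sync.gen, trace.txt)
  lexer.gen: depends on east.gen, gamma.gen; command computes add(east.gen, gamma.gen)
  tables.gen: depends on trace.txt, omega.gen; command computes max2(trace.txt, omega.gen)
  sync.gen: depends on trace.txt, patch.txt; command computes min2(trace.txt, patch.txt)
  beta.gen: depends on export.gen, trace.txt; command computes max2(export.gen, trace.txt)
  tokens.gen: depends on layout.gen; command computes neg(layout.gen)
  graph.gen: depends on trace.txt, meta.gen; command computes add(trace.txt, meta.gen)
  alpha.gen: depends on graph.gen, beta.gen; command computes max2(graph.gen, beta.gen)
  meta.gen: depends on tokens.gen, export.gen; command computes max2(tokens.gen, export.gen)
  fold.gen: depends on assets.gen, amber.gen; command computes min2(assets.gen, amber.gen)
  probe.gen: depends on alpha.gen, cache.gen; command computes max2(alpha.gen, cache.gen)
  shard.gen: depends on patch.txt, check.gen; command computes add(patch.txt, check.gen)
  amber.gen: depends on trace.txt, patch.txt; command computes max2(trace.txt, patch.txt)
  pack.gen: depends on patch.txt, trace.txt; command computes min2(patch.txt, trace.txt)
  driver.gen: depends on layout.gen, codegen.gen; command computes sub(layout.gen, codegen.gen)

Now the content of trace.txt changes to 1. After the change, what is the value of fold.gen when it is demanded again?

New value of fold.gen: 1.
Key observation: the cutoff stops propagation at omega.gen — its inputs' values are unchanged, so it reuses its cache.

First evaluation (everything demanded from the output):
  amber.gen = max2(2, 0) = 2
  sync.gen = min2(2, 0) = 0
  omega.gen = add(0, 0) = 0
  codegen.gen = min2(0, 2) = 0
  check.gen = absv(0) = 0
  layout.gen = add(0, 0) = 0
  shard.gen = add(0, 0) = 0
  config.gen = absv(0) = 0
  east.gen = max2(0, 0) = 0
  cache.gen = mul(0, 0) = 0
  export.gen = sub(0, 5) = -5
  beta.gen = max2(-5, 2) = 2
  report.gen = neg(0) = 0
  tokens.gen = neg(0) = 0
  meta.gen = max2(0, -5) = 0
  graph.gen = add(2, 0) = 2
  alpha.gen = max2(2, 2) = 2
  probe.gen = max2(2, 0) = 2
  north.gen = neg(2) = -2
  assets.gen = sub(0, -2) = 2
  fold.gen = min2(2, 2) = 2

Propagation after the edit:
  amber.gen: runs — trace.txt 2->1; result 1.
  sync.gen: runs — trace.txt 2->1; result 0 (same value as before).
  omega.gen: checked — values it read are unchanged (sync.gen unchanged, patch.txt unchanged); reused cached 0 without running.
  codegen.gen: runs — trace.txt 2->1; result 0 (same value as before).
  check.gen: checked — values it read are unchanged (codegen.gen unchanged); reused cached 0 without running.
  layout.gen: checked — values it read are unchanged (codegen.gen unchanged, codegen.gen unchanged); reused cached 0 without running.
  shard.gen: checked — values it read are unchanged (patch.txt unchanged, check.gen unchanged); reused cached 0 without running.
  config.gen: checked — values it read are unchanged (shard.gen unchanged); reused cached 0 without running.
  east.gen: checked — values it read are unchanged (shard.gen unchanged, codegen.gen unchanged); reused cached 0 without running.
  cache.gen: checked — values it read are unchanged (east.gen unchanged, config.gen unchanged); reused cached 0 without running.
  export.gen: checked — values it read are unchanged (config.gen unchanged, west.txt unchanged); reused cached -5 without running.
  beta.gen: runs — trace.txt 2->1; result 1.
  report.gen: checked — values it read are unchanged (shard.gen unchanged); reused cached 0 without running.
  tokens.gen: checked — values it read are unchanged (layout.gen unchanged); reused cached 0 without running.
  meta.gen: checked — values it read are unchanged (tokens.gen unchanged, export.gen unchanged); reused cached 0 without running.
  graph.gen: runs — trace.txt 2->1; result 1.
  alpha.gen: runs — graph.gen 2->1; beta.gen 2->1; result 1.
  probe.gen: runs — alpha.gen 2->1; result 1.
  north.gen: runs — probe.gen 2->1; result -1.
  assets.gen: runs — north.gen -2->-1; result 1.
  fold.gen: runs — assets.gen 2->1; amber.gen 2->1; result 1.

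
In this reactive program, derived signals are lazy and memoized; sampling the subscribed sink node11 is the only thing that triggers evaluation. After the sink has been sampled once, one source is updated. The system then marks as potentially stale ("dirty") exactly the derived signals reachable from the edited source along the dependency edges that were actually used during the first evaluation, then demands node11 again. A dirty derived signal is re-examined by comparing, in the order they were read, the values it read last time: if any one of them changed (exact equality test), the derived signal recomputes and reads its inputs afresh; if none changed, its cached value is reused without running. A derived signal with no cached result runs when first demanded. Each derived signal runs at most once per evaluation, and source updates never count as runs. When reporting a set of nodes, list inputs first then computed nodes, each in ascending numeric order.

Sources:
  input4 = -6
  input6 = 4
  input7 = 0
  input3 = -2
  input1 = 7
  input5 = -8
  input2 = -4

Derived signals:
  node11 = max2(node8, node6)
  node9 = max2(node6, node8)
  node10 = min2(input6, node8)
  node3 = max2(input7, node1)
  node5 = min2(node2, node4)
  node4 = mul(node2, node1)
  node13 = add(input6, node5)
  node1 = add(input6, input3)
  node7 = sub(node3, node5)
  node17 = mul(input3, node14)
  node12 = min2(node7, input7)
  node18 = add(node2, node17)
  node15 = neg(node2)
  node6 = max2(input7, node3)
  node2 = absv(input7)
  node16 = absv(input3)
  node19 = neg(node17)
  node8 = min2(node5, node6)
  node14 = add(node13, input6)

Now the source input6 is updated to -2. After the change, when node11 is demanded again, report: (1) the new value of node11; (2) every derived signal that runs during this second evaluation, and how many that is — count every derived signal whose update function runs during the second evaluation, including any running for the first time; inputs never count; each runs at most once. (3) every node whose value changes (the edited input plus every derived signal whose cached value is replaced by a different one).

Demanding node11 again yields 0.
6 derived signals run: node1, node3, node4, node6, node8, node11.
The nodes whose values change: input6, node1, node3, node6, node11.
Note where the cutoff bites: node5 is checked, finds nothing changed, and keeps its cache.

First demand of the output computes:
  node1 = add(4, -2) = 2
  node2 = absv(0) = 0
  node3 = max2(0, 2) = 2
  node4 = mul(0, 2) = 0
  node5 = min2(0, 0) = 0
  node6 = max2(0, 2) = 2
  node8 = min2(0, 2) = 0
  node11 = max2(0, 2) = 2

After the edit, cleaning proceeds:
  node1: a read changed (input6 4->-2) — executes, giving -4.
  node3: a read changed (node1 2->-4) — executes, giving 0.
  node4: a read changed (node1 2->-4) — executes, giving 0 — identical to its old value.
  node5: dirty, but its reads are unchanged (node2 unchanged, node4 unchanged); cached 0 stands.
  node6: a read changed (node3 2->0) — executes, giving 0.
  node8: a read changed (node6 2->0) — executes, giving 0 — identical to its old value.
  node11: a read changed (node6 2->0) — executes, giving 0.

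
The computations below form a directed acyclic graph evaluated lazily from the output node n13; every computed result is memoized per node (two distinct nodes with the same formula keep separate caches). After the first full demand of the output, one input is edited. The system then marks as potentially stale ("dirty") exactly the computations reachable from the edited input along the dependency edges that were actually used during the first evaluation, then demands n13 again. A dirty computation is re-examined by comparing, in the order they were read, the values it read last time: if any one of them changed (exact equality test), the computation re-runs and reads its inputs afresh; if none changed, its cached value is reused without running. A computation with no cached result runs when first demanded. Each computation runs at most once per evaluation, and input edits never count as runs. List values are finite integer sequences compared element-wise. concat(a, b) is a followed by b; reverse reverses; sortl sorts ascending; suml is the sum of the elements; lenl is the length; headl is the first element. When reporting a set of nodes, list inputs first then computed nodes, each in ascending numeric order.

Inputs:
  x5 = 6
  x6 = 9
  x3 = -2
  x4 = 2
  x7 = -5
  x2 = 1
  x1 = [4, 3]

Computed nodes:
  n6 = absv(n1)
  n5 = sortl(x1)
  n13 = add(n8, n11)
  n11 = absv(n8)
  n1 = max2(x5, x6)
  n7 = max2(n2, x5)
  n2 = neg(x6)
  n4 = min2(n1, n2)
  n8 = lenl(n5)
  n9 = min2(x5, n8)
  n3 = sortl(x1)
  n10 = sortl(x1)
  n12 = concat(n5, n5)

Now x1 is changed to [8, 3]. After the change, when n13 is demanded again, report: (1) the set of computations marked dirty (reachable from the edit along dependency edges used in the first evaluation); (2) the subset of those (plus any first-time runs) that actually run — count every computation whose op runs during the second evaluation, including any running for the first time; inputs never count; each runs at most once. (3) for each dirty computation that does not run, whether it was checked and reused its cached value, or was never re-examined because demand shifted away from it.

The edit dirties: n5, n8, n11, n13.
2 computations run: n5, n8.
Cache hits after checking: n11, n13.
Note the absorption at n8: it re-runs yet its value is the same, leaving the output's value untouched.

First demand of the output computes:
  n5 = sortl([4, 3]) = [3, 4]
  n8 = lenl([3, 4]) = 2
  n11 = absv(2) = 2
  n13 = add(2, 2) = 4

After the edit, cleaning proceeds:
  n5: a read changed (x1 [4, 3]->[8, 3]) — executes, giving [3, 8].
  n8: a read changed (n5 [3, 4]->[3, 8]) — executes, giving 2 — identical to its old value.
  n11: dirty, but its reads are unchanged (n8 unchanged); cached 2 stands.
  n13: dirty, but its reads are unchanged (n8 unchanged, n11 unchanged); cached 4 stands.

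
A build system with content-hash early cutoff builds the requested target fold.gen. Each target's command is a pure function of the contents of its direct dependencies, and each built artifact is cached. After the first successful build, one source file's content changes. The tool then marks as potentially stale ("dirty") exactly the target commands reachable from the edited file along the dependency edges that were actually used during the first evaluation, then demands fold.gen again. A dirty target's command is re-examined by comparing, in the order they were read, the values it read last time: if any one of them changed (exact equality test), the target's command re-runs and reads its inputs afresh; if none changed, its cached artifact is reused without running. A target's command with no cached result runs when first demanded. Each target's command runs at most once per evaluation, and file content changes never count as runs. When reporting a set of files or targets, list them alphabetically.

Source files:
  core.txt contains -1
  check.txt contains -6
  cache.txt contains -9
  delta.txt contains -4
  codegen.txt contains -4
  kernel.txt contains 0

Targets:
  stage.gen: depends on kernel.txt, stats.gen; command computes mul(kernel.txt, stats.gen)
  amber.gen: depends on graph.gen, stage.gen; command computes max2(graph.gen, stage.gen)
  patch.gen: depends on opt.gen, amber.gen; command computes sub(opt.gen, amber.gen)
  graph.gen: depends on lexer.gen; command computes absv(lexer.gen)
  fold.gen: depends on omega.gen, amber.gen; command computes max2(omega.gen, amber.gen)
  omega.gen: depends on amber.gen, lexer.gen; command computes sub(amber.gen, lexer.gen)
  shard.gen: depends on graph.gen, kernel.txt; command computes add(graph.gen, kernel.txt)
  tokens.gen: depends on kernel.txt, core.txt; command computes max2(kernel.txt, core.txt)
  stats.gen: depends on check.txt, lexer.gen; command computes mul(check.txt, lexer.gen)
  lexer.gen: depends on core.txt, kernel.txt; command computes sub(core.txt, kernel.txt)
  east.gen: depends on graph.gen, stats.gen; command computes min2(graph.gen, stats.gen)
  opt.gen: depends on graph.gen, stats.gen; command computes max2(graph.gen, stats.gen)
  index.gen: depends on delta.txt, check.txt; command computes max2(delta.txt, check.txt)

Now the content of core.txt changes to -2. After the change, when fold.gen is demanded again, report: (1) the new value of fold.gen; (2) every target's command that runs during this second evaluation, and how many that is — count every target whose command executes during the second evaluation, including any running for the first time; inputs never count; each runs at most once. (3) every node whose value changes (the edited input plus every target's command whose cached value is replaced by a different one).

New value of fold.gen: 4.
Target commands that run: amber.gen, fold.gen, graph.gen, lexer.gen, omega.gen, stage.gen, stats.gen — 7 in total.
Values that change: amber.gen, core.txt, fold.gen, graph.gen, lexer.gen, omega.gen, stats.gen.

First evaluation (everything demanded from the output):
  lexer.gen = sub(-1, 0) = -1
  graph.gen = absv(-1) = 1
  stats.gen = mul(-6, -1) = 6
  stage.gen = mul(0, 6) = 0
  amber.gen = max2(1, 0) = 1
  omega.gen = sub(1, -1) = 2
  fold.gen = max2(2, 1) = 2

Propagation after the edit:
  lexer.gen: runs — core.txt -1->-2; result -2.
  graph.gen: runs — lexer.gen -1->-2; result 2.
  stats.gen: runs — lexer.gen -1->-2; result 12.
  stage.gen: runs — stats.gen 6->12; result 0 (same value as before).
  amber.gen: runs — graph.gen 1->2; result 2.
  omega.gen: runs — amber.gen 1->2; lexer.gen -1->-2; result 4.
  fold.gen: runs — omega.gen 2->4; amber.gen 1->2; result 4.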